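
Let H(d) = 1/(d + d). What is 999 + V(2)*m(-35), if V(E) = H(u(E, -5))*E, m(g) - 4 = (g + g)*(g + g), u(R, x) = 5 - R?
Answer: 7901/3 ≈ 2633.7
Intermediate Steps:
m(g) = 4 + 4*g**2 (m(g) = 4 + (g + g)*(g + g) = 4 + (2*g)*(2*g) = 4 + 4*g**2)
H(d) = 1/(2*d)
V(E) = E/(2*(5 - E)) (V(E) = (1/(2*(5 - E)))*E = E/(2*(5 - E)))
999 + V(2)*m(-35) = 999 + (-1*2/(-10 + 2*2))*(4 + 4*(-35)**2) = 999 + (-1*2/(-10 + 4))*(4 + 4*1225) = 999 + (-1*2/(-6))*(4 + 4900) = 999 - 1*2*(-1/6)*4904 = 999 + (1/3)*4904 = 999 + 4904/3 = 7901/3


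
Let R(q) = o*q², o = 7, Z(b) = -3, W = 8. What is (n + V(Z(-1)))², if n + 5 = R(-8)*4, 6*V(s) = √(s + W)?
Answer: (10722 + √5)²/36 ≈ 3.1947e+6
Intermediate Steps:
V(s) = √(8 + s)/6 (V(s) = √(s + 8)/6 = √(8 + s)/6)
R(q) = 7*q²
n = 1787 (n = -5 + (7*(-8)²)*4 = -5 + (7*64)*4 = -5 + 448*4 = -5 + 1792 = 1787)
(n + V(Z(-1)))² = (1787 + √(8 - 3)/6)² = (1787 + √5/6)²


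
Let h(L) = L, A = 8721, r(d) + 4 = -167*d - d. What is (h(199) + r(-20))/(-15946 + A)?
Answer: -711/1445 ≈ -0.49204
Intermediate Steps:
r(d) = -4 - 168*d (r(d) = -4 + (-167*d - d) = -4 - 168*d)
(h(199) + r(-20))/(-15946 + A) = (199 + (-4 - 168*(-20)))/(-15946 + 8721) = (199 + (-4 + 3360))/(-7225) = (199 + 3356)*(-1/7225) = 3555*(-1/7225) = -711/1445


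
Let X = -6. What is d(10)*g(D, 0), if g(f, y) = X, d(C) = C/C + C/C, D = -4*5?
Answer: -12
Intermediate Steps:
D = -20
d(C) = 2 (d(C) = 1 + 1 = 2)
g(f, y) = -6
d(10)*g(D, 0) = 2*(-6) = -12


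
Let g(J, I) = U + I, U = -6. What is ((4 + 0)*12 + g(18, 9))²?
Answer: 2601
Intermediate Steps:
g(J, I) = -6 + I
((4 + 0)*12 + g(18, 9))² = ((4 + 0)*12 + (-6 + 9))² = (4*12 + 3)² = (48 + 3)² = 51² = 2601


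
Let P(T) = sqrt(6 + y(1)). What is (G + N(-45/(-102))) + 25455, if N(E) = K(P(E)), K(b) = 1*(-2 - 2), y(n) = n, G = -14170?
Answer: 11281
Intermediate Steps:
P(T) = sqrt(7) (P(T) = sqrt(6 + 1) = sqrt(7))
K(b) = -4 (K(b) = 1*(-4) = -4)
N(E) = -4
(G + N(-45/(-102))) + 25455 = (-14170 - 4) + 25455 = -14174 + 25455 = 11281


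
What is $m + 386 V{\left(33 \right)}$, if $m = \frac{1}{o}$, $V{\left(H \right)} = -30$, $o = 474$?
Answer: $- \frac{5488919}{474} \approx -11580.0$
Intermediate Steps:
$m = \frac{1}{474} \approx 0.0021097$
$m + 386 V{\left(33 \right)} = \frac{1}{474} + 386 \left(-30\right) = \frac{1}{474} - 11580 = - \frac{5488919}{474}$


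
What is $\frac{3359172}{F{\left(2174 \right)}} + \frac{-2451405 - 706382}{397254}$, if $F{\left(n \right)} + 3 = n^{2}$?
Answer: $- \frac{13590118924163}{1877530854342} \approx -7.2383$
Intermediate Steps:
$F{\left(n \right)} = -3 + n^{2}$
$\frac{3359172}{F{\left(2174 \right)}} + \frac{-2451405 - 706382}{397254} = \frac{3359172}{-3 + 2174^{2}} + \frac{-2451405 - 706382}{397254} = \frac{3359172}{-3 + 4726276} - \frac{3157787}{397254} = \frac{3359172}{4726273} - \frac{3157787}{397254} = - \frac{13590118924163}{1877530854342}$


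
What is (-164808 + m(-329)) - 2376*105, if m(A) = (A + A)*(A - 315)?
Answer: 9464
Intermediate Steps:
m(A) = 2*A*(-315 + A) (m(A) = (2*A)*(-315 + A) = 2*A*(-315 + A))
(-164808 + m(-329)) - 2376*105 = (-164808 + 2*(-329)*(-315 - 329)) - 2376*105 = (-164808 + 2*(-329)*(-644)) - 249480 = (-164808 + 423752) - 249480 = 258944 - 249480 = 9464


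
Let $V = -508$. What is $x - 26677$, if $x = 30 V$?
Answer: $-41917$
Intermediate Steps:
$x = -15240$ ($x = 30 \left(-508\right) = -15240$)
$x - 26677 = -15240 - 26677 = -41917$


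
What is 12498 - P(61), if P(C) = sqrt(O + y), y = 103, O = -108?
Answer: 12498 - I*sqrt(5) ≈ 12498.0 - 2.2361*I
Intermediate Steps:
P(C) = I*sqrt(5) (P(C) = sqrt(-108 + 103) = sqrt(-5) = I*sqrt(5))
12498 - P(61) = 12498 - I*sqrt(5)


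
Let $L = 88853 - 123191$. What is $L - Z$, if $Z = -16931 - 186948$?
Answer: $169541$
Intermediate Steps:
$L = -34338$ ($L = 88853 - 123191 = -34338$)
$Z = -203879$
$L - Z = -34338 - -203879 = -34338 + 203879 = 169541$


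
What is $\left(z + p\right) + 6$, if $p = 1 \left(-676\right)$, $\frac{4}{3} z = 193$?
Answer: $- \frac{2101}{4} \approx -525.25$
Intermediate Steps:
$z = \frac{579}{4}$ ($z = \frac{3}{4} \cdot 193 = \frac{579}{4} \approx 144.75$)
$p = -676$
$\left(z + p\right) + 6 = \left(\frac{579}{4} - 676\right) + 6 = - \frac{2125}{4} + 6 = - \frac{2101}{4}$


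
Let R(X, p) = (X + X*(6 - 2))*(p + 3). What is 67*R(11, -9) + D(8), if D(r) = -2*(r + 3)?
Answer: -22132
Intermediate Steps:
R(X, p) = 5*X*(3 + p) (R(X, p) = (X + X*4)*(3 + p) = (X + 4*X)*(3 + p) = (5*X)*(3 + p) = 5*X*(3 + p))
D(r) = -6 - 2*r (D(r) = -2*(3 + r) = -6 - 2*r)
67*R(11, -9) + D(8) = 67*(5*11*(3 - 9)) + (-6 - 2*8) = 67*(5*11*(-6)) + (-6 - 16) = 67*(-330) - 22 = -22110 - 22 = -22132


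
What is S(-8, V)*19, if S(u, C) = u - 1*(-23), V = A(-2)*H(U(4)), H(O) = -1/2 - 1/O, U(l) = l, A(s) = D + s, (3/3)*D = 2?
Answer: 285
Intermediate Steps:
D = 2
A(s) = 2 + s
H(O) = -½ - 1/O (H(O) = -1*½ - 1/O = -½ - 1/O)
V = 0 (V = (2 - 2)*((½)*(-2 - 1*4)/4) = 0*((½)*(¼)*(-2 - 4)) = 0*((½)*(¼)*(-6)) = 0*(-¾) = 0)
S(u, C) = 23 + u (S(u, C) = u + 23 = 23 + u)
S(-8, V)*19 = (23 - 8)*19 = 15*19 = 285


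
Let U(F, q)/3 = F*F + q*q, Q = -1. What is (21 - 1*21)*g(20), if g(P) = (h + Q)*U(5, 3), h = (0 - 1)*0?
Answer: 0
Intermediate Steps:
h = 0 (h = -1*0 = 0)
U(F, q) = 3*F² + 3*q² (U(F, q) = 3*(F*F + q*q) = 3*(F² + q²) = 3*F² + 3*q²)
g(P) = -102 (g(P) = (0 - 1)*(3*5² + 3*3²) = -(3*25 + 3*9) = -(75 + 27) = -1*102 = -102)
(21 - 1*21)*g(20) = (21 - 1*21)*(-102) = (21 - 21)*(-102) = 0*(-102) = 0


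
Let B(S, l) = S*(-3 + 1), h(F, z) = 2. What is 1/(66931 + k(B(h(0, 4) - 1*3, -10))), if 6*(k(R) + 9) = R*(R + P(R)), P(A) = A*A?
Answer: 1/66924 ≈ 1.4942e-5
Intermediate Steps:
P(A) = A²
B(S, l) = -2*S (B(S, l) = S*(-2) = -2*S)
k(R) = -9 + R*(R + R²)/6 (k(R) = -9 + (R*(R + R²))/6 = -9 + R*(R + R²)/6)
1/(66931 + k(B(h(0, 4) - 1*3, -10))) = 1/(66931 + (-9 + (-2*(2 - 1*3))²/6 + (-2*(2 - 1*3))³/6)) = 1/(66931 + (-9 + (-2*(2 - 3))²/6 + (-2*(2 - 3))³/6)) = 1/(66931 + (-9 + (-2*(-1))²/6 + (-2*(-1))³/6)) = 1/(66931 + (-9 + (⅙)*2² + (⅙)*2³)) = 1/(66931 + (-9 + (⅙)*4 + (⅙)*8)) = 1/(66931 + (-9 + ⅔ + 4/3)) = 1/(66931 - 7) = 1/66924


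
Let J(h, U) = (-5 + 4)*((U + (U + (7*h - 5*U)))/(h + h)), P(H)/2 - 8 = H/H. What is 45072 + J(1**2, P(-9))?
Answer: 90191/2 ≈ 45096.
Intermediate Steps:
P(H) = 18 (P(H) = 16 + 2*(H/H) = 16 + 2*1 = 16 + 2 = 18)
J(h, U) = -(-3*U + 7*h)/(2*h) (J(h, U) = -(U + (U + (-5*U + 7*h)))/(2*h) = -(U + (-4*U + 7*h))*1/(2*h) = -(-3*U + 7*h)*1/(2*h) = -(-3*U + 7*h)/(2*h))
45072 + J(1**2, P(-9)) = 45072 + (-7*1**2 + 3*18)/(2*(1**2)) = 45072 + (1/2)*(-7*1 + 54)/1 = 45072 + (1/2)*1*(-7 + 54) = 45072 + (1/2)*1*47 = 45072 + 47/2 = 90191/2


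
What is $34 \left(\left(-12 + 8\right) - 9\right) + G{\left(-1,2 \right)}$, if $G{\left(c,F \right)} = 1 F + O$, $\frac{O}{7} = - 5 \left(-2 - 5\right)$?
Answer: $-195$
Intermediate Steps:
$O = 245$ ($O = 7 \left(- 5 \left(-2 - 5\right)\right) = 7 \left(\left(-5\right) \left(-7\right)\right) = 7 \cdot 35 = 245$)
$G{\left(c,F \right)} = 245 + F$ ($G{\left(c,F \right)} = 1 F + 245 = F + 245 = 245 + F$)
$34 \left(\left(-12 + 8\right) - 9\right) + G{\left(-1,2 \right)} = 34 \left(\left(-12 + 8\right) - 9\right) + \left(245 + 2\right) = 34 \left(-4 - 9\right) + 247 = 34 \left(-13\right) + 247 = -442 + 247 = -195$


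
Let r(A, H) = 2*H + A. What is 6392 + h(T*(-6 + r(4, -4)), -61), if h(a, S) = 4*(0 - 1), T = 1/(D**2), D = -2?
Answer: 6388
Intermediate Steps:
r(A, H) = A + 2*H
T = 1/4 (T = 1/((-2)**2) = 1/4 ≈ 0.25000)
h(a, S) = -4 (h(a, S) = 4*(-1) = -4)
6392 + h(T*(-6 + r(4, -4)), -61) = 6392 - 4 = 6388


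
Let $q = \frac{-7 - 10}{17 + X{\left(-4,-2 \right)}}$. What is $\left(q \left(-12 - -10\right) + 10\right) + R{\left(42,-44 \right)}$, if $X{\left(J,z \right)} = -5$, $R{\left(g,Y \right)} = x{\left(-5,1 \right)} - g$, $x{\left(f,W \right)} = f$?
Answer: $- \frac{205}{6} \approx -34.167$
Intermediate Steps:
$R{\left(g,Y \right)} = -5 - g$
$q = - \frac{17}{12}$ ($q = \frac{-7 - 10}{17 - 5} = - \frac{17}{12} \approx -1.4167$)
$\left(q \left(-12 - -10\right) + 10\right) + R{\left(42,-44 \right)} = \left(- \frac{17 \left(-12 - -10\right)}{12} + 10\right) - 47 = \left(- \frac{17 \left(-12 + 10\right)}{12} + 10\right) - 47 = \left(\left(- \frac{17}{12}\right) \left(-2\right) + 10\right) - 47 = \left(\frac{17}{6} + 10\right) - 47 = \frac{77}{6} - 47 = - \frac{205}{6}$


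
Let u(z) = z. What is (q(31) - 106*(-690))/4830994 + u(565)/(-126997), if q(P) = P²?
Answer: 6681093087/613521745018 ≈ 0.010890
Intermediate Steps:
(q(31) - 106*(-690))/4830994 + u(565)/(-126997) = (31² - 106*(-690))/4830994 + 565/(-126997) = (961 + 73140)*(1/4830994) + 565*(-1/126997) = 74101*(1/4830994) - 565/126997 = 74101/4830994 - 565/126997 = 6681093087/613521745018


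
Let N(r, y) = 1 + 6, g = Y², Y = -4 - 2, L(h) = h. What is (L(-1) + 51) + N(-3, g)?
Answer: 57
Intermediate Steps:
Y = -6
g = 36 (g = (-6)² = 36)
N(r, y) = 7
(L(-1) + 51) + N(-3, g) = (-1 + 51) + 7 = 50 + 7 = 57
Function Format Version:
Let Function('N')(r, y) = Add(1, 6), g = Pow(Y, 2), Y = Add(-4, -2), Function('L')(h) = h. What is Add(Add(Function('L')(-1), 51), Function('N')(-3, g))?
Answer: 57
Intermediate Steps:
Y = -6
g = 36 (g = Pow(-6, 2) = 36)
Function('N')(r, y) = 7
Add(Add(Function('L')(-1), 51), Function('N')(-3, g)) = Add(Add(-1, 51), 7) = Add(50, 7) = 57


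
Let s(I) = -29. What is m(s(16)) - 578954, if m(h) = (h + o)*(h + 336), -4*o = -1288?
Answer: -489003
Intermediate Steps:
o = 322 (o = -¼*(-1288) = 322)
m(h) = (322 + h)*(336 + h) (m(h) = (h + 322)*(h + 336) = (322 + h)*(336 + h))
m(s(16)) - 578954 = (108192 + (-29)² + 658*(-29)) - 578954 = (108192 + 841 - 19082) - 578954 = 89951 - 578954 = -489003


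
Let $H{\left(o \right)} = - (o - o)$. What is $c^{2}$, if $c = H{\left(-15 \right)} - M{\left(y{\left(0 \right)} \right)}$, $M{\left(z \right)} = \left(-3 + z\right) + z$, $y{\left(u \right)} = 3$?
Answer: $9$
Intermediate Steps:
$M{\left(z \right)} = -3 + 2 z$
$H{\left(o \right)} = 0$ ($H{\left(o \right)} = \left(-1\right) 0 = 0$)
$c = -3$ ($c = 0 - \left(-3 + 2 \cdot 3\right) = 0 - \left(-3 + 6\right) = 0 - 3 = -3$)
$c^{2} = \left(-3\right)^{2} = 9$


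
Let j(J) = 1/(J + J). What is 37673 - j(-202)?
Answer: 15219893/404 ≈ 37673.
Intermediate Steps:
j(J) = 1/(2*J)
37673 - j(-202) = 37673 - 1/(2*(-202)) = 37673 - (-1)/(2*202) = 37673 - 1*(-1/404) = 37673 + 1/404 = 15219893/404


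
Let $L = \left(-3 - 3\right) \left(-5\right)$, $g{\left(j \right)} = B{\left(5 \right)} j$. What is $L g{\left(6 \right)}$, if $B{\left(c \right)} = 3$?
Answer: $540$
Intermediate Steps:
$g{\left(j \right)} = 3 j$
$L = 30$ ($L = \left(-6\right) \left(-5\right) = 30$)
$L g{\left(6 \right)} = 30 \cdot 3 \cdot 6 = 30 \cdot 18 = 540$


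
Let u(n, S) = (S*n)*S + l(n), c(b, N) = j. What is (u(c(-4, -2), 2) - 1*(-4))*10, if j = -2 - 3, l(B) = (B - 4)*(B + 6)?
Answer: -250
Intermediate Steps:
l(B) = (-4 + B)*(6 + B)
j = -5
c(b, N) = -5
u(n, S) = -24 + n² + 2*n + n*S² (u(n, S) = (S*n)*S + (-24 + n² + 2*n) = n*S² + (-24 + n² + 2*n) = -24 + n² + 2*n + n*S²)
(u(c(-4, -2), 2) - 1*(-4))*10 = ((-24 + (-5)² + 2*(-5) - 5*2²) - 1*(-4))*10 = ((-24 + 25 - 10 - 5*4) + 4)*10 = ((-24 + 25 - 10 - 20) + 4)*10 = (-29 + 4)*10 = -25*10 = -250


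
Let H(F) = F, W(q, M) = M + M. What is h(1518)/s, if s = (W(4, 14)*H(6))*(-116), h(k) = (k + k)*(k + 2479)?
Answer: -144463/232 ≈ -622.69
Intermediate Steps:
W(q, M) = 2*M
h(k) = 2*k*(2479 + k) (h(k) = (2*k)*(2479 + k) = 2*k*(2479 + k))
s = -19488 (s = ((2*14)*6)*(-116) = (28*6)*(-116) = 168*(-116) = -19488)
h(1518)/s = (2*1518*(2479 + 1518))/(-19488) = (2*1518*3997)*(-1/19488) = 12134892*(-1/19488) = -144463/232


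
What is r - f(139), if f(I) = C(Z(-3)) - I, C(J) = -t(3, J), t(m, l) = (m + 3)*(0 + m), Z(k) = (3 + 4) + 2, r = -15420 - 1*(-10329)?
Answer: -4934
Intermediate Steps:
r = -5091 (r = -15420 + 10329 = -5091)
Z(k) = 9 (Z(k) = 7 + 2 = 9)
t(m, l) = m*(3 + m) (t(m, l) = (3 + m)*m = m*(3 + m))
C(J) = -18 (C(J) = -3*(3 + 3) = -3*6 = -1*18 = -18)
f(I) = -18 - I
r - f(139) = -5091 - (-18 - 1*139) = -5091 - (-18 - 139) = -5091 - 1*(-157) = -5091 + 157 = -4934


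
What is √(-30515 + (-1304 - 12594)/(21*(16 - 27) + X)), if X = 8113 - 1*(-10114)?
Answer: 3*I*√274519901018/8998 ≈ 174.69*I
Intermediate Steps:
X = 18227 (X = 8113 + 10114 = 18227)
√(-30515 + (-1304 - 12594)/(21*(16 - 27) + X)) = √(-30515 + (-1304 - 12594)/(21*(16 - 27) + 18227)) = √(-30515 - 13898/(21*(-11) + 18227)) = √(-30515 - 13898/(-231 + 18227)) = √(-30515 - 13898/17996) = √(-30515 - 13898*1/17996) = √(-30515 - 6949/8998) = √(-274580919/8998) = 3*I*√274519901018/8998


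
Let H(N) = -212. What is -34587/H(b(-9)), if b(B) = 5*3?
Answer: 34587/212 ≈ 163.15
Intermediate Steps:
b(B) = 15
-34587/H(b(-9)) = -34587/(-212) = -34587*(-1/212) = 34587/212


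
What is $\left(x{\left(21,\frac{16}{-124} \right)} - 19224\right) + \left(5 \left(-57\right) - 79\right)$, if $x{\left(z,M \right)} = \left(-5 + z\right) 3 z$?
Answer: $-18580$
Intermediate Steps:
$x{\left(z,M \right)} = z \left(-15 + 3 z\right)$ ($x{\left(z,M \right)} = \left(-15 + 3 z\right) z = z \left(-15 + 3 z\right)$)
$\left(x{\left(21,\frac{16}{-124} \right)} - 19224\right) + \left(5 \left(-57\right) - 79\right) = \left(3 \cdot 21 \left(-5 + 21\right) - 19224\right) + \left(5 \left(-57\right) - 79\right) = \left(3 \cdot 21 \cdot 16 - 19224\right) - 364 = \left(1008 - 19224\right) - 364 = -18216 - 364 = -18580$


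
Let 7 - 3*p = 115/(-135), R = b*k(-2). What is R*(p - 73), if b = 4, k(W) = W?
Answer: 45608/81 ≈ 563.06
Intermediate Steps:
R = -8 (R = 4*(-2) = -8)
p = 212/81 (p = 7/3 - 115/(3*(-135)) = 7/3 - 115*(-1)/(3*135) = 7/3 - ⅓*(-23/27) = 7/3 + 23/81 = 212/81 ≈ 2.6173)
R*(p - 73) = -8*(212/81 - 73) = -8*(-5701/81) = 45608/81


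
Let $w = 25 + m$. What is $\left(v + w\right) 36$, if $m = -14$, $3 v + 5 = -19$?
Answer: $108$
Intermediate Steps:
$v = -8$ ($v = - \frac{5}{3} + \frac{1}{3} \left(-19\right) = - \frac{5}{3} - \frac{19}{3} = -8$)
$w = 11$ ($w = 25 - 14 = 11$)
$\left(v + w\right) 36 = \left(-8 + 11\right) 36 = 3 \cdot 36 = 108$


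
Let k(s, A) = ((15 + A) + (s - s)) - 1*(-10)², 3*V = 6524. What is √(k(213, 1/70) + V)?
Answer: √92154930/210 ≈ 45.713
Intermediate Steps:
V = 6524/3 (V = (⅓)*6524 = 6524/3 ≈ 2174.7)
k(s, A) = -85 + A (k(s, A) = ((15 + A) + 0) - 1*100 = (15 + A) - 100 = -85 + A)
√(k(213, 1/70) + V) = √((-85 + 1/70) + 6524/3) = √(-5949/70 + 6524/3) = √(438833/210) = √92154930/210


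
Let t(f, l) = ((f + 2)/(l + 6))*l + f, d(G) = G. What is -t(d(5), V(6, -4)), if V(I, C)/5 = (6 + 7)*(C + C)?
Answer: -3105/257 ≈ -12.082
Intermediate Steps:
V(I, C) = 130*C (V(I, C) = 5*((6 + 7)*(C + C)) = 5*(13*(2*C)) = 5*(26*C) = 130*C)
t(f, l) = f + l*(2 + f)/(6 + l) (t(f, l) = ((2 + f)/(6 + l))*l + f = l*(2 + f)/(6 + l) + f = f + l*(2 + f)/(6 + l))
-t(d(5), V(6, -4)) = -2*(130*(-4) + 3*5 + 5*(130*(-4)))/(6 + 130*(-4)) = -2*(-520 + 15 + 5*(-520))/(6 - 520) = -2*(-520 + 15 - 2600)/(-514) = -2*(-1)*(-3105)/514 = -1*3105/257 = -3105/257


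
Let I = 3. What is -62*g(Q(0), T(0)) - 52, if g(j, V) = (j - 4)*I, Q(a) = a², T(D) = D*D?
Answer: 692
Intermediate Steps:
T(D) = D²
g(j, V) = -12 + 3*j (g(j, V) = (j - 4)*3 = (-4 + j)*3 = -12 + 3*j)
-62*g(Q(0), T(0)) - 52 = -62*(-12 + 3*0²) - 52 = -62*(-12 + 3*0) - 52 = -62*(-12 + 0) - 52 = -62*(-12) - 52 = 744 - 52 = 692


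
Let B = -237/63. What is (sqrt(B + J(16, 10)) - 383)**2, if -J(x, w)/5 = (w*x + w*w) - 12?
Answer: (8043 - I*sqrt(548499))**2/441 ≈ 1.4545e+5 - 27015.0*I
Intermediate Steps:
J(x, w) = 60 - 5*w**2 - 5*w*x (J(x, w) = -5*((w*x + w*w) - 12) = -5*((w*x + w**2) - 12) = -5*((w**2 + w*x) - 12) = -5*(-12 + w**2 + w*x) = 60 - 5*w**2 - 5*w*x)
B = -79/21 (B = -237*1/63 = -79/21 ≈ -3.7619)
(sqrt(B + J(16, 10)) - 383)**2 = (sqrt(-79/21 + (60 - 5*10**2 - 5*10*16)) - 383)**2 = (sqrt(-79/21 + (60 - 5*100 - 800)) - 383)**2 = (sqrt(-79/21 + (60 - 500 - 800)) - 383)**2 = (sqrt(-79/21 - 1240) - 383)**2 = (sqrt(-26119/21) - 383)**2 = (I*sqrt(548499)/21 - 383)**2 = (-383 + I*sqrt(548499)/21)**2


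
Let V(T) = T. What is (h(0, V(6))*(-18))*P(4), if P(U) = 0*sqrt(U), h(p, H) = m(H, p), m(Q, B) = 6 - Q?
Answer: 0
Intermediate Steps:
h(p, H) = 6 - H
P(U) = 0
(h(0, V(6))*(-18))*P(4) = ((6 - 1*6)*(-18))*0 = ((6 - 6)*(-18))*0 = (0*(-18))*0 = 0*0 = 0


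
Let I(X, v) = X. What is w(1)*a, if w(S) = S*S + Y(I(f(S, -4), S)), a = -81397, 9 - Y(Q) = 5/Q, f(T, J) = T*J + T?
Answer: -2848895/3 ≈ -9.4963e+5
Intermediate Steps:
f(T, J) = T + J*T (f(T, J) = J*T + T = T + J*T)
Y(Q) = 9 - 5/Q
w(S) = 9 + S**2 + 5/(3*S) (w(S) = S*S + (9 - 5*1/(S*(1 - 4))) = S**2 + (9 - 5*(-1/(3*S))) = S**2 + (9 - (-5)/(3*S)) = S**2 + (9 + 5/(3*S)) = 9 + S**2 + 5/(3*S))
w(1)*a = (9 + 1**2 + (5/3)/1)*(-81397) = (9 + 1 + (5/3)*1)*(-81397) = (9 + 1 + 5/3)*(-81397) = (35/3)*(-81397) = -2848895/3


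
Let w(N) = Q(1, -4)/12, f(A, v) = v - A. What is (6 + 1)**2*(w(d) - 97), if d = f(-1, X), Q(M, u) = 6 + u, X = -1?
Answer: -28469/6 ≈ -4744.8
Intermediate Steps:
d = 0 (d = -1 - 1*(-1) = -1 + 1 = 0)
w(N) = 1/6 (w(N) = (6 - 4)/12 = 2*(1/12) = 1/6)
(6 + 1)**2*(w(d) - 97) = (6 + 1)**2*(1/6 - 97) = 7**2*(-581/6) = 49*(-581/6) = -28469/6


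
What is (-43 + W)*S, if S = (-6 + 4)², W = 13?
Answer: -120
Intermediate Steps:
S = 4 (S = (-2)² = 4)
(-43 + W)*S = (-43 + 13)*4 = -30*4 = -120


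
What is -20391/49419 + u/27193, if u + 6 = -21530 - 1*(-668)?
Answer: -528589385/447950289 ≈ -1.1800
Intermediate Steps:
u = -20868 (u = -6 + (-21530 - 1*(-668)) = -6 + (-21530 + 668) = -6 - 20862 = -20868)
-20391/49419 + u/27193 = -20391/49419 - 20868/27193 = -20391*1/49419 - 20868*1/27193 = -6797/16473 - 20868/27193 = -528589385/447950289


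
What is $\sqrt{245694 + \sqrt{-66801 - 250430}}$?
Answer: $\sqrt{245694 + i \sqrt{317231}} \approx 495.68 + 0.5681 i$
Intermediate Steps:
$\sqrt{245694 + \sqrt{-66801 - 250430}} = \sqrt{245694 + \sqrt{-317231}} = \sqrt{245694 + i \sqrt{317231}}$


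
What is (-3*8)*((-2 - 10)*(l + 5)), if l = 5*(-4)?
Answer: -4320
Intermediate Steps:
l = -20
(-3*8)*((-2 - 10)*(l + 5)) = (-3*8)*((-2 - 10)*(-20 + 5)) = -(-288)*(-15) = -24*180 = -4320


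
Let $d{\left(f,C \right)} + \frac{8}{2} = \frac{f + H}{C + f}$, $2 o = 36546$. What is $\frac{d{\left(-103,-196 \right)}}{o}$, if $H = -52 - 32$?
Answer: $- \frac{1009}{5463627} \approx -0.00018468$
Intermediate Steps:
$H = -84$
$o = 18273$ ($o = \frac{1}{2} \cdot 36546 = 18273$)
$d{\left(f,C \right)} = -4 + \frac{-84 + f}{C + f}$ ($d{\left(f,C \right)} = -4 + \frac{f - 84}{C + f} = -4 + \frac{-84 + f}{C + f}$)
$\frac{d{\left(-103,-196 \right)}}{o} = \frac{\frac{1}{-196 - 103} \left(-84 - -784 - -309\right)}{18273} = \frac{-84 + 784 + 309}{-299} \cdot \frac{1}{18273} = \left(- \frac{1}{299}\right) 1009 \cdot \frac{1}{18273} = \left(- \frac{1009}{299}\right) \frac{1}{18273} = - \frac{1009}{5463627}$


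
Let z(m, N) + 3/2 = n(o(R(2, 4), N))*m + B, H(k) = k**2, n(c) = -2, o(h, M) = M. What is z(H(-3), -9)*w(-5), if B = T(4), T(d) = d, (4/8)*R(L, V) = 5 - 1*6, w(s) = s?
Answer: 155/2 ≈ 77.500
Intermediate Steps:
R(L, V) = -2 (R(L, V) = 2*(5 - 1*6) = 2*(5 - 6) = 2*(-1) = -2)
B = 4
z(m, N) = 5/2 - 2*m (z(m, N) = -3/2 + (-2*m + 4) = -3/2 + (4 - 2*m) = 5/2 - 2*m)
z(H(-3), -9)*w(-5) = (5/2 - 2*(-3)**2)*(-5) = (5/2 - 2*9)*(-5) = (5/2 - 18)*(-5) = -31/2*(-5) = 155/2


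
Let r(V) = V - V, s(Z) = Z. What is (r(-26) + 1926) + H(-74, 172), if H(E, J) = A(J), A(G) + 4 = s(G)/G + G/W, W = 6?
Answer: 5855/3 ≈ 1951.7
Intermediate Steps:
A(G) = -3 + G/6 (A(G) = -4 + (G/G + G/6) = -4 + (1 + G*(⅙)) = -4 + (1 + G/6) = -3 + G/6)
H(E, J) = -3 + J/6
r(V) = 0
(r(-26) + 1926) + H(-74, 172) = (0 + 1926) + (-3 + (⅙)*172) = 1926 + (-3 + 86/3) = 1926 + 77/3 = 5855/3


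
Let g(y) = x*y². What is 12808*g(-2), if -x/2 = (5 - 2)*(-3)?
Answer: 922176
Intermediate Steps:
x = 18 (x = -2*(5 - 2)*(-3) = -6*(-3) = -2*(-9) = 18)
g(y) = 18*y²
12808*g(-2) = 12808*(18*(-2)²) = 12808*(18*4) = 12808*72 = 922176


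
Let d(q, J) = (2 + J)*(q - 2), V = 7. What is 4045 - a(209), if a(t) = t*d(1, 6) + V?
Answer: 5710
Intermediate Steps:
d(q, J) = (-2 + q)*(2 + J) (d(q, J) = (2 + J)*(-2 + q) = (-2 + q)*(2 + J))
a(t) = 7 - 8*t (a(t) = t*(-4 - 2*6 + 2*1 + 6*1) + 7 = t*(-4 - 12 + 2 + 6) + 7 = t*(-8) + 7 = -8*t + 7 = 7 - 8*t)
4045 - a(209) = 4045 - (7 - 8*209) = 4045 - (7 - 1672) = 4045 - 1*(-1665) = 4045 + 1665 = 5710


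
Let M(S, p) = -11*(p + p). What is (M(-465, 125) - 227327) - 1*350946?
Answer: -581023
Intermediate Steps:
M(S, p) = -22*p
(M(-465, 125) - 227327) - 1*350946 = (-22*125 - 227327) - 1*350946 = (-2750 - 227327) - 350946 = -230077 - 350946 = -581023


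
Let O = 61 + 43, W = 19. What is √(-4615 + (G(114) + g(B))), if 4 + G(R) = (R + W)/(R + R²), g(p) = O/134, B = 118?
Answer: I*√9870105970830/46230 ≈ 67.957*I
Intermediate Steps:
O = 104
g(p) = 52/67 (g(p) = 104/134 = 104*(1/134) = 52/67)
G(R) = -4 + (19 + R)/(R + R²) (G(R) = -4 + (R + 19)/(R + R²) = -4 + (19 + R)/(R + R²))
√(-4615 + (G(114) + g(B))) = √(-4615 + ((19 - 4*114² - 3*114)/(114*(1 + 114)) + 52/67)) = √(-4615 + ((1/114)*(19 - 4*12996 - 342)/115 + 52/67)) = √(-4615 + ((1/114)*(1/115)*(19 - 51984 - 342) + 52/67)) = √(-4615 + ((1/114)*(1/115)*(-52307) + 52/67)) = √(-4615 + (-2753/690 + 52/67)) = √(-4615 - 148571/46230) = √(-213500021/46230) = I*√9870105970830/46230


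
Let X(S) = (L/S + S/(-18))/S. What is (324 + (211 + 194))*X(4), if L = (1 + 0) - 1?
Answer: -81/2 ≈ -40.500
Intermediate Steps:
L = 0 (L = 1 - 1 = 0)
X(S) = -1/18 (X(S) = (0/S + S/(-18))/S = (0 + S*(-1/18))/S = (0 - S/18)/S = (-S/18)/S = -1/18)
(324 + (211 + 194))*X(4) = (324 + (211 + 194))*(-1/18) = (324 + 405)*(-1/18) = 729*(-1/18) = -81/2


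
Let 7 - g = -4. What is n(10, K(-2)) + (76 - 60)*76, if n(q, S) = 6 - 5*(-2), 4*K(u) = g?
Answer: 1232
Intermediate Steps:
g = 11 (g = 7 - 1*(-4) = 7 + 4 = 11)
K(u) = 11/4 (K(u) = (¼)*11 = 11/4)
n(q, S) = 16 (n(q, S) = 6 + 10 = 16)
n(10, K(-2)) + (76 - 60)*76 = 16 + (76 - 60)*76 = 16 + 16*76 = 16 + 1216 = 1232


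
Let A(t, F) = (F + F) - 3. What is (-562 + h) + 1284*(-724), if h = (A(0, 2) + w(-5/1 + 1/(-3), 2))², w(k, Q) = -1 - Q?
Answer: -930174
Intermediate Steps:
A(t, F) = -3 + 2*F (A(t, F) = 2*F - 3 = -3 + 2*F)
h = 4 (h = ((-3 + 2*2) + (-1 - 1*2))² = ((-3 + 4) + (-1 - 2))² = (1 - 3)² = (-2)² = 4)
(-562 + h) + 1284*(-724) = (-562 + 4) + 1284*(-724) = -558 - 929616 = -930174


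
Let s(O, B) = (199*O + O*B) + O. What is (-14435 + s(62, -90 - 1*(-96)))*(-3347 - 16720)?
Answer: 33371421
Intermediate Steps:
s(O, B) = 200*O + B*O (s(O, B) = (199*O + B*O) + O = 200*O + B*O)
(-14435 + s(62, -90 - 1*(-96)))*(-3347 - 16720) = (-14435 + 62*(200 + (-90 - 1*(-96))))*(-3347 - 16720) = (-14435 + 62*(200 + (-90 + 96)))*(-20067) = (-14435 + 62*(200 + 6))*(-20067) = (-14435 + 62*206)*(-20067) = (-14435 + 12772)*(-20067) = -1663*(-20067) = 33371421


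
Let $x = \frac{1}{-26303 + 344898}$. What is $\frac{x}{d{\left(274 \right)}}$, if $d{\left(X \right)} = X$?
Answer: $\frac{1}{87295030} \approx 1.1455 \cdot 10^{-8}$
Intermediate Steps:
$x = \frac{1}{318595} \approx 3.1388 \cdot 10^{-6}$
$\frac{x}{d{\left(274 \right)}} = \frac{1}{318595 \cdot 274} = \frac{1}{318595} \cdot \frac{1}{274} = \frac{1}{87295030}$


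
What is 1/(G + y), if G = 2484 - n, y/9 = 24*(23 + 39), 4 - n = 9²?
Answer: 1/15953 ≈ 6.2684e-5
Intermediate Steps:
n = -77 (n = 4 - 1*9² = 4 - 1*81 = 4 - 81 = -77)
y = 13392 (y = 9*(24*(23 + 39)) = 9*(24*62) = 9*1488 = 13392)
G = 2561 (G = 2484 - 1*(-77) = 2484 + 77 = 2561)
1/(G + y) = 1/(2561 + 13392) = 1/15953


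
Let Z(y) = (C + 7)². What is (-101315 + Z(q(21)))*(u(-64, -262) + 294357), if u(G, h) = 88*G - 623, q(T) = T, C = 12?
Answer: -29085049308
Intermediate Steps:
u(G, h) = -623 + 88*G
Z(y) = 361 (Z(y) = (12 + 7)² = 19² = 361)
(-101315 + Z(q(21)))*(u(-64, -262) + 294357) = (-101315 + 361)*((-623 + 88*(-64)) + 294357) = -100954*((-623 - 5632) + 294357) = -100954*(-6255 + 294357) = -100954*288102 = -29085049308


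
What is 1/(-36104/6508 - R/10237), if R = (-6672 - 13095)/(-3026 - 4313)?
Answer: -122235441061/678149610827 ≈ -0.18025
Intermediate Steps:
R = 19767/7339 (R = -19767/(-7339) = -19767*(-1/7339) = 19767/7339 ≈ 2.6934)
1/(-36104/6508 - R/10237) = 1/(-36104/6508 - 1*19767/7339/10237) = 1/(-36104*1/6508 - 19767/7339*1/10237) = 1/(-9026/1627 - 19767/75129343) = 1/(-678149610827/122235441061) = -122235441061/678149610827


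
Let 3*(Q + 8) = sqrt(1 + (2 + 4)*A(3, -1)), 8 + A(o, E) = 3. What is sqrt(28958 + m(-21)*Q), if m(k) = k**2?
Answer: sqrt(25430 + 147*I*sqrt(29)) ≈ 159.49 + 2.482*I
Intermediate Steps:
A(o, E) = -5 (A(o, E) = -8 + 3 = -5)
Q = -8 + I*sqrt(29)/3 (Q = -8 + sqrt(1 + (2 + 4)*(-5))/3 = -8 + sqrt(1 + 6*(-5))/3 = -8 + sqrt(1 - 30)/3 = -8 + sqrt(-29)/3 = -8 + (I*sqrt(29))/3 = -8 + I*sqrt(29)/3 ≈ -8.0 + 1.7951*I)
sqrt(28958 + m(-21)*Q) = sqrt(28958 + (-21)**2*(-8 + I*sqrt(29)/3)) = sqrt(28958 + 441*(-8 + I*sqrt(29)/3)) = sqrt(28958 + (-3528 + 147*I*sqrt(29))) = sqrt(25430 + 147*I*sqrt(29))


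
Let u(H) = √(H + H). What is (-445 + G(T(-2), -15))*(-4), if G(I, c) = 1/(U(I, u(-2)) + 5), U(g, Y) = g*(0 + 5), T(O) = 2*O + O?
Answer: 44504/25 ≈ 1780.2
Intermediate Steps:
T(O) = 3*O
u(H) = √2*√H (u(H) = √(2*H) = √2*√H)
U(g, Y) = 5*g (U(g, Y) = g*5 = 5*g)
G(I, c) = 1/(5 + 5*I) (G(I, c) = 1/(5*I + 5) = 1/(5 + 5*I))
(-445 + G(T(-2), -15))*(-4) = (-445 + 1/(5*(1 + 3*(-2))))*(-4) = (-445 + 1/(5*(1 - 6)))*(-4) = (-445 + (⅕)/(-5))*(-4) = (-445 + (⅕)*(-⅕))*(-4) = (-445 - 1/25)*(-4) = -11126/25*(-4) = 44504/25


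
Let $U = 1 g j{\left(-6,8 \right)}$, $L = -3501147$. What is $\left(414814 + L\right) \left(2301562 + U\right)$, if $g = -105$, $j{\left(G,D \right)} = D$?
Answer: $-7100794232426$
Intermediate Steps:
$U = -840$ ($U = 1 \left(-105\right) 8 = \left(-105\right) 8 = -840$)
$\left(414814 + L\right) \left(2301562 + U\right) = \left(414814 - 3501147\right) \left(2301562 - 840\right) = \left(-3086333\right) 2300722 = -7100794232426$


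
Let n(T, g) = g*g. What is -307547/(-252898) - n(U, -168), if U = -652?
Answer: -7137485605/252898 ≈ -28223.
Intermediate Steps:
n(T, g) = g**2
-307547/(-252898) - n(U, -168) = -307547/(-252898) - 1*(-168)**2 = -307547*(-1/252898) - 1*28224 = 307547/252898 - 28224 = -7137485605/252898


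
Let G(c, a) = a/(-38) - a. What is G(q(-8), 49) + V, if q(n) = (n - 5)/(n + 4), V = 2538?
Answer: 94533/38 ≈ 2487.7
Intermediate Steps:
q(n) = (-5 + n)/(4 + n)
G(c, a) = -39*a/38 (G(c, a) = a*(-1/38) - a = -a/38 - a = -39*a/38)
G(q(-8), 49) + V = -39/38*49 + 2538 = -1911/38 + 2538 = 94533/38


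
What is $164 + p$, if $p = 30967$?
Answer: $31131$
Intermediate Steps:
$164 + p = 164 + 30967 = 31131$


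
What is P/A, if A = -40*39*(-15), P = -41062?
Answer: -20531/11700 ≈ -1.7548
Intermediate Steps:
A = 23400 (A = -1560*(-15) = 23400)
P/A = -41062/23400 = -41062*1/23400 = -20531/11700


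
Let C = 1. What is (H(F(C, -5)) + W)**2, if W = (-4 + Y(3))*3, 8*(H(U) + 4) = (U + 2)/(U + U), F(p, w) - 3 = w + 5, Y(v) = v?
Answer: 109561/2304 ≈ 47.552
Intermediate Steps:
F(p, w) = 8 + w (F(p, w) = 3 + (w + 5) = 3 + (5 + w) = 8 + w)
H(U) = -4 + (2 + U)/(16*U) (H(U) = -4 + ((U + 2)/(U + U))/8 = -4 + ((2 + U)/((2*U)))/8 = -4 + ((2 + U)*(1/(2*U)))/8 = -4 + ((2 + U)/(2*U))/8 = -4 + (2 + U)/(16*U))
W = -3 (W = (-4 + 3)*3 = -1*3 = -3)
(H(F(C, -5)) + W)**2 = ((2 - 63*(8 - 5))/(16*(8 - 5)) - 3)**2 = ((1/16)*(2 - 63*3)/3 - 3)**2 = ((1/16)*(1/3)*(2 - 189) - 3)**2 = ((1/16)*(1/3)*(-187) - 3)**2 = (-187/48 - 3)**2 = (-331/48)**2 = 109561/2304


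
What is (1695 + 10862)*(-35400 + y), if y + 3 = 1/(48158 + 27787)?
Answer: -33761765232538/75945 ≈ -4.4456e+8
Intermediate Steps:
y = -227834/75945 (y = -3 + 1/(48158 + 27787) = -3 + 1/75945 = -227834/75945 ≈ -3.0000)
(1695 + 10862)*(-35400 + y) = (1695 + 10862)*(-35400 - 227834/75945) = 12557*(-2688680834/75945) = -33761765232538/75945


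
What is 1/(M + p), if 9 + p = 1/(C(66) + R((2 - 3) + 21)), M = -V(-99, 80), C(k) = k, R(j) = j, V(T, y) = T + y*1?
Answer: 86/861 ≈ 0.099884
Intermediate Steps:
V(T, y) = T + y
M = 19 (M = -(-99 + 80) = -1*(-19) = 19)
p = -773/86 (p = -9 + 1/(66 + ((2 - 3) + 21)) = -9 + 1/(66 + (-1 + 21)) = -9 + 1/(66 + 20) = -9 + 1/86 = -773/86 ≈ -8.9884)
1/(M + p) = 1/(19 - 773/86) = 1/(861/86) = 86/861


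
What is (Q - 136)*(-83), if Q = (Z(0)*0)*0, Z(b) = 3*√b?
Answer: 11288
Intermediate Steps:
Q = 0 (Q = ((3*√0)*0)*0 = ((3*0)*0)*0 = (0*0)*0 = 0*0 = 0)
(Q - 136)*(-83) = (0 - 136)*(-83) = -136*(-83) = 11288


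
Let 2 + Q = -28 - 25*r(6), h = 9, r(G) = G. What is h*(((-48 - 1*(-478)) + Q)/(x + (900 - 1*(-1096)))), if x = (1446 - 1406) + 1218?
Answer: 1125/1627 ≈ 0.69146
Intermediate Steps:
x = 1258 (x = 40 + 1218 = 1258)
Q = -180 (Q = -2 + (-28 - 25*6) = -2 + (-28 - 150) = -2 - 178 = -180)
h*(((-48 - 1*(-478)) + Q)/(x + (900 - 1*(-1096)))) = 9*(((-48 - 1*(-478)) - 180)/(1258 + (900 - 1*(-1096)))) = 9*(((-48 + 478) - 180)/(1258 + (900 + 1096))) = 9*((430 - 180)/(1258 + 1996)) = 9*(250/3254) = 9*(250*(1/3254)) = 9*(125/1627) = 1125/1627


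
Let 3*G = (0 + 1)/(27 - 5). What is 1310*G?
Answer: 655/33 ≈ 19.848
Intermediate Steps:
G = 1/66 (G = ((0 + 1)/(27 - 5))/3 = (1/22)/3 = (1*(1/22))/3 = (⅓)*(1/22) = 1/66 ≈ 0.015152)
1310*G = 1310*(1/66) = 655/33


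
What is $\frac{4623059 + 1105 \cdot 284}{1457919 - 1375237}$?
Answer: $\frac{4936879}{82682} \approx 59.709$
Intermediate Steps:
$\frac{4623059 + 1105 \cdot 284}{1457919 - 1375237} = \frac{4623059 + 313820}{82682} = 4936879 \cdot \frac{1}{82682} = \frac{4936879}{82682}$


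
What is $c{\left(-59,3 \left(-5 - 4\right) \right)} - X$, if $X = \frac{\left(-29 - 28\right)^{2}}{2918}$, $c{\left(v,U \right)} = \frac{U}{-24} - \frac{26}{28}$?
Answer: $- \frac{74923}{81704} \approx -0.91701$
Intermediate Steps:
$c{\left(v,U \right)} = - \frac{13}{14} - \frac{U}{24}$ ($c{\left(v,U \right)} = U \left(- \frac{1}{24}\right) - \frac{13}{14} = - \frac{U}{24} - \frac{13}{14} = - \frac{13}{14} - \frac{U}{24}$)
$X = \frac{3249}{2918}$ ($X = \left(-57\right)^{2} \cdot \frac{1}{2918} = 3249 \cdot \frac{1}{2918} = \frac{3249}{2918} \approx 1.1134$)
$c{\left(-59,3 \left(-5 - 4\right) \right)} - X = \left(- \frac{13}{14} - \frac{3 \left(-5 - 4\right)}{24}\right) - \frac{3249}{2918} = \left(- \frac{13}{14} - \frac{3 \left(-9\right)}{24}\right) - \frac{3249}{2918} = \left(- \frac{13}{14} - - \frac{9}{8}\right) - \frac{3249}{2918} = \left(- \frac{13}{14} + \frac{9}{8}\right) - \frac{3249}{2918} = \frac{11}{56} - \frac{3249}{2918} = - \frac{74923}{81704}$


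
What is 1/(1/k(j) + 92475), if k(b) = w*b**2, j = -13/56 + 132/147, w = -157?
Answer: 10694997/989019693911 ≈ 1.0814e-5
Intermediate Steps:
j = 261/392 (j = -13*1/56 + 132*(1/147) = -13/56 + 44/49 = 261/392 ≈ 0.66582)
k(b) = -157*b**2
1/(1/k(j) + 92475) = 1/(1/(-157*(261/392)**2) + 92475) = 1/(1/(-157*68121/153664) + 92475) = 1/(1/(-10694997/153664) + 92475) = 1/(-153664/10694997 + 92475) = 1/(989019693911/10694997) = 10694997/989019693911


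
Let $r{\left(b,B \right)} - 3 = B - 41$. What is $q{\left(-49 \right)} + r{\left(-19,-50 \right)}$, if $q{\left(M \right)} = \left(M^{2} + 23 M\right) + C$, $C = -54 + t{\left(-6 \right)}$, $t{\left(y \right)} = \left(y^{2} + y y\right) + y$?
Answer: $1198$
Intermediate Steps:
$t{\left(y \right)} = y + 2 y^{2}$ ($t{\left(y \right)} = \left(y^{2} + y^{2}\right) + y = 2 y^{2} + y = y + 2 y^{2}$)
$r{\left(b,B \right)} = -38 + B$ ($r{\left(b,B \right)} = 3 + \left(B - 41\right) = 3 + \left(-41 + B\right) = -38 + B$)
$C = 12$ ($C = -54 - 6 \left(1 + 2 \left(-6\right)\right) = -54 - 6 \left(1 - 12\right) = -54 - -66 = -54 + 66 = 12$)
$q{\left(M \right)} = 12 + M^{2} + 23 M$ ($q{\left(M \right)} = \left(M^{2} + 23 M\right) + 12 = 12 + M^{2} + 23 M$)
$q{\left(-49 \right)} + r{\left(-19,-50 \right)} = \left(12 + \left(-49\right)^{2} + 23 \left(-49\right)\right) - 88 = \left(12 + 2401 - 1127\right) - 88 = 1286 - 88 = 1198$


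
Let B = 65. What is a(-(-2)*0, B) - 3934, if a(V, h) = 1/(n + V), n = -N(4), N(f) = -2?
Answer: -7867/2 ≈ -3933.5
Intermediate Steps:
n = 2 (n = -1*(-2) = 2)
a(V, h) = 1/(2 + V)
a(-(-2)*0, B) - 3934 = 1/(2 - (-2)*0) - 3934 = 1/(2 - 1*0) - 3934 = 1/(2 + 0) - 3934 = 1/2 - 3934 = -7867/2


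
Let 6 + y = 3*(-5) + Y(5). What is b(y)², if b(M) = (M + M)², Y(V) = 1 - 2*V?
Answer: 12960000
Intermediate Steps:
y = -30 (y = -6 + (3*(-5) + (1 - 2*5)) = -6 + (-15 + (1 - 10)) = -6 + (-15 - 9) = -6 - 24 = -30)
b(M) = 4*M² (b(M) = (2*M)² = 4*M²)
b(y)² = (4*(-30)²)² = (4*900)² = 3600² = 12960000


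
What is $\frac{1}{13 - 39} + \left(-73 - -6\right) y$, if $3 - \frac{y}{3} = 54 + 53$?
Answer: $\frac{543503}{26} \approx 20904.0$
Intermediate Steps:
$y = -312$ ($y = 9 - 3 \left(54 + 53\right) = 9 - 321 = -312$)
$\frac{1}{13 - 39} + \left(-73 - -6\right) y = \frac{1}{13 - 39} + \left(-73 - -6\right) \left(-312\right) = \frac{1}{-26} + \left(-73 + 6\right) \left(-312\right) = - \frac{1}{26} - -20904 = - \frac{1}{26} + 20904 = \frac{543503}{26}$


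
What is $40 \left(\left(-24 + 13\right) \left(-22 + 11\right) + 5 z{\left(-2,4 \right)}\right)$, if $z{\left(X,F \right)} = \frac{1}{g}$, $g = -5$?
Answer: $4800$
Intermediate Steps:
$z{\left(X,F \right)} = - \frac{1}{5}$ ($z{\left(X,F \right)} = \frac{1}{-5} = - \frac{1}{5}$)
$40 \left(\left(-24 + 13\right) \left(-22 + 11\right) + 5 z{\left(-2,4 \right)}\right) = 40 \left(\left(-24 + 13\right) \left(-22 + 11\right) + 5 \left(- \frac{1}{5}\right)\right) = 40 \left(\left(-11\right) \left(-11\right) - 1\right) = 40 \left(121 - 1\right) = 40 \cdot 120 = 4800$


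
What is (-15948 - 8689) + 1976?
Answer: -22661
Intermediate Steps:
(-15948 - 8689) + 1976 = -24637 + 1976 = -22661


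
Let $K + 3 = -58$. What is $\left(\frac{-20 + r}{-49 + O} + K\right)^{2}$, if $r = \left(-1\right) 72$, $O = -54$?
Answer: $\frac{38328481}{10609} \approx 3612.8$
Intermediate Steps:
$K = -61$ ($K = -3 - 58 = -61$)
$r = -72$
$\left(\frac{-20 + r}{-49 + O} + K\right)^{2} = \left(\frac{-20 - 72}{-49 - 54} - 61\right)^{2} = \left(- \frac{92}{-103} - 61\right)^{2} = \left(\left(-92\right) \left(- \frac{1}{103}\right) - 61\right)^{2} = \left(\frac{92}{103} - 61\right)^{2} = \left(- \frac{6191}{103}\right)^{2} = \frac{38328481}{10609}$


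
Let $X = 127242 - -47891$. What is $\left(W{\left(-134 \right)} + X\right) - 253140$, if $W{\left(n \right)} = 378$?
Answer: $-77629$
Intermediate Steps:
$X = 175133$ ($X = 127242 + 47891 = 175133$)
$\left(W{\left(-134 \right)} + X\right) - 253140 = \left(378 + 175133\right) - 253140 = 175511 - 253140 = -77629$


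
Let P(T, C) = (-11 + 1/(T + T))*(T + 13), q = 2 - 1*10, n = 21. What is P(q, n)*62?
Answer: -27435/8 ≈ -3429.4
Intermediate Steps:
q = -8 (q = 2 - 10 = -8)
P(T, C) = (-11 + 1/(2*T))*(13 + T)
P(q, n)*62 = ((½)*(13 - 1*(-8)*(285 + 22*(-8)))/(-8))*62 = ((½)*(-⅛)*(13 - 1*(-8)*(285 - 176)))*62 = ((½)*(-⅛)*(13 - 1*(-8)*109))*62 = ((½)*(-⅛)*(13 + 872))*62 = ((½)*(-⅛)*885)*62 = -885/16*62 = -27435/8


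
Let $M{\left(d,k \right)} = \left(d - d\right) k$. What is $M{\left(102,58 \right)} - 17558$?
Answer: $-17558$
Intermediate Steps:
$M{\left(d,k \right)} = 0$ ($M{\left(d,k \right)} = 0 k = 0$)
$M{\left(102,58 \right)} - 17558 = 0 - 17558 = -17558$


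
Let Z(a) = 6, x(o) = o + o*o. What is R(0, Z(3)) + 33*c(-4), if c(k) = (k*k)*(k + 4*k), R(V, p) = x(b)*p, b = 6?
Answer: -10308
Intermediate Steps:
x(o) = o + o²
R(V, p) = 42*p (R(V, p) = (6*(1 + 6))*p = (6*7)*p = 42*p)
c(k) = 5*k³ (c(k) = k²*(5*k) = 5*k³)
R(0, Z(3)) + 33*c(-4) = 42*6 + 33*(5*(-4)³) = 252 + 33*(5*(-64)) = 252 + 33*(-320) = 252 - 10560 = -10308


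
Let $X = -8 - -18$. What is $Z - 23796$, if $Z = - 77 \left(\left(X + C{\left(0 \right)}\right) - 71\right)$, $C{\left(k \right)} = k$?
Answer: $-19099$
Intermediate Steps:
$X = 10$ ($X = -8 + 18 = 10$)
$Z = 4697$ ($Z = - 77 \left(\left(10 + 0\right) - 71\right) = - 77 \left(10 - 71\right) = \left(-77\right) \left(-61\right) = 4697$)
$Z - 23796 = 4697 - 23796 = -19099$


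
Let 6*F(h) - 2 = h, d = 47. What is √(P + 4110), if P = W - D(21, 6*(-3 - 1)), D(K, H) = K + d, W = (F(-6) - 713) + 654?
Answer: √35841/3 ≈ 63.106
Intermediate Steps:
F(h) = ⅓ + h/6
W = -179/3 (W = ((⅓ + (⅙)*(-6)) - 713) + 654 = ((⅓ - 1) - 713) + 654 = (-⅔ - 713) + 654 = -2141/3 + 654 = -179/3 ≈ -59.667)
D(K, H) = 47 + K (D(K, H) = K + 47 = 47 + K)
P = -383/3 (P = -179/3 - (47 + 21) = -179/3 - 1*68 = -179/3 - 68 = -383/3 ≈ -127.67)
√(P + 4110) = √(-383/3 + 4110) = √(11947/3) = √35841/3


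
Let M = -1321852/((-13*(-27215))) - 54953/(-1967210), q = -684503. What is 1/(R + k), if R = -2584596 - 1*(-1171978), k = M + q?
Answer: -777641410/1630811015088293 ≈ -4.7684e-7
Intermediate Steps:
M = -2883707683/777641410 (M = -1321852/353795 - 54953*(-1/1967210) = -1321852*1/353795 + 307/10990 = -1321852/353795 + 307/10990 = -2883707683/777641410 ≈ -3.7083)
k = -532300761776913/777641410 (k = -2883707683/777641410 - 684503 = -532300761776913/777641410 ≈ -6.8451e+5)
R = -1412618 (R = -2584596 + 1171978 = -1412618)
1/(R + k) = 1/(-1412618 - 532300761776913/777641410) = 1/(-1630811015088293/777641410) = -777641410/1630811015088293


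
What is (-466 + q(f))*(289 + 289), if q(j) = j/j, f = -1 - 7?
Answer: -268770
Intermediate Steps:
f = -8
q(j) = 1
(-466 + q(f))*(289 + 289) = (-466 + 1)*(289 + 289) = -465*578 = -268770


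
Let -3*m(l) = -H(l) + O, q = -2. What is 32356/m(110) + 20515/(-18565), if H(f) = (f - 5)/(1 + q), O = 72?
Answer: -120379905/219067 ≈ -549.51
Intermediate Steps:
H(f) = 5 - f (H(f) = (f - 5)/(1 - 2) = (-5 + f)/(-1) = (-5 + f)*(-1) = 5 - f)
m(l) = -67/3 - l/3 (m(l) = -(-(5 - l) + 72)/3 = -((-5 + l) + 72)/3 = -(67 + l)/3 = -67/3 - l/3)
32356/m(110) + 20515/(-18565) = 32356/(-67/3 - ⅓*110) + 20515/(-18565) = 32356/(-67/3 - 110/3) + 20515*(-1/18565) = 32356/(-59) - 4103/3713 = 32356*(-1/59) - 4103/3713 = -32356/59 - 4103/3713 = -120379905/219067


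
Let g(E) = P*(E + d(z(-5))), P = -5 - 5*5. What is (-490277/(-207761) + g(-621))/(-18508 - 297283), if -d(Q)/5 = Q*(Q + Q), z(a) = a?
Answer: -5429285207/65609053951 ≈ -0.082752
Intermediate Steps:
P = -30 (P = -5 - 25 = -30)
d(Q) = -10*Q² (d(Q) = -5*Q*(Q + Q) = -5*Q*2*Q = -10*Q²)
g(E) = 7500 - 30*E (g(E) = -30*(E - 10*(-5)²) = -30*(E - 10*25) = -30*(E - 250) = -30*(-250 + E) = 7500 - 30*E)
(-490277/(-207761) + g(-621))/(-18508 - 297283) = (-490277/(-207761) + (7500 - 30*(-621)))/(-18508 - 297283) = (-490277*(-1/207761) + (7500 + 18630))/(-315791) = (490277/207761 + 26130)*(-1/315791) = (5429285207/207761)*(-1/315791) = -5429285207/65609053951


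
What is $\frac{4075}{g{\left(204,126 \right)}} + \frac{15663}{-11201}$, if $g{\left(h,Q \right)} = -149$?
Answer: $- \frac{2085994}{72563} \approx -28.747$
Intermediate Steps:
$\frac{4075}{g{\left(204,126 \right)}} + \frac{15663}{-11201} = \frac{4075}{-149} + \frac{15663}{-11201} = 4075 \left(- \frac{1}{149}\right) + 15663 \left(- \frac{1}{11201}\right) = - \frac{4075}{149} - \frac{681}{487} = - \frac{2085994}{72563}$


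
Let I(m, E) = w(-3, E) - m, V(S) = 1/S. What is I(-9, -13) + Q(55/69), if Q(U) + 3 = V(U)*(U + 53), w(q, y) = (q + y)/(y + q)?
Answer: 4097/55 ≈ 74.491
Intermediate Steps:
w(q, y) = 1 (w(q, y) = (q + y)/(q + y) = 1)
I(m, E) = 1 - m
Q(U) = -3 + (53 + U)/U (Q(U) = -3 + (U + 53)/U = -3 + (53 + U)/U)
I(-9, -13) + Q(55/69) = (1 - 1*(-9)) + (-2 + 53/((55/69))) = (1 + 9) + (-2 + 53/((55*(1/69)))) = 10 + (-2 + 53/(55/69)) = 10 + (-2 + 53*(69/55)) = 10 + (-2 + 3657/55) = 10 + 3547/55 = 4097/55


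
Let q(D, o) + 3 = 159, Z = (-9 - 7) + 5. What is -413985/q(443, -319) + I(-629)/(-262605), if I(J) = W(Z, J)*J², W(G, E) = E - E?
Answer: -10615/4 ≈ -2653.8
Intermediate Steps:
Z = -11 (Z = -16 + 5 = -11)
q(D, o) = 156 (q(D, o) = -3 + 159 = 156)
W(G, E) = 0
I(J) = 0 (I(J) = 0*J² = 0)
-413985/q(443, -319) + I(-629)/(-262605) = -413985/156 + 0/(-262605) = -413985*1/156 + 0*(-1/262605) = -10615/4 + 0 = -10615/4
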